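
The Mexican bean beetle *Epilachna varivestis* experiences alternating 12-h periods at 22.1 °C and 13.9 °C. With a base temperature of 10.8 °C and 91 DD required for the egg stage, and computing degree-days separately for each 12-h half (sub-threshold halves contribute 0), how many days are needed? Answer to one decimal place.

12.6 days

Day half: max(0, 22.1 − 10.8) × 0.5 = 11.3 × 0.5 = 5.65 DD.
Night half: max(0, 13.9 − 10.8) × 0.5 = 3.1 × 0.5 = 1.55 DD.
Per 24 h: 7.20 DD/day.
Duration = 91 / 7.20 = 12.639 ≈ 12.6 days.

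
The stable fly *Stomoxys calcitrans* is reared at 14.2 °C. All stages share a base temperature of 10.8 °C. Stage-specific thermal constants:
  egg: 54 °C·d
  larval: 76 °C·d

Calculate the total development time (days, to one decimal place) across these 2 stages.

Daily accumulation at 14.2 °C = 14.2 − 10.8 = 3.4 DD/day.
Total K = 54 + 76 = 130 DD.
Total duration = 130 / 3.4 = 38.235 ≈ 38.2 days.

38.2 days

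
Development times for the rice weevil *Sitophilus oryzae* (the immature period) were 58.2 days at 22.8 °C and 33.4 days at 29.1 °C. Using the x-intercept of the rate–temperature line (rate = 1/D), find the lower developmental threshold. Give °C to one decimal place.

14.3 °C

Linear rate model ⇒ the product D·(T − T_b) is constant across temperatures.
58.2·(22.8 − T_b) = 33.4·(29.1 − T_b)
T_b = (58.2·22.8 − 33.4·29.1) / (58.2 − 33.4) = 355.02 / 24.8 = 14.315 °C ≈ 14.3 °C.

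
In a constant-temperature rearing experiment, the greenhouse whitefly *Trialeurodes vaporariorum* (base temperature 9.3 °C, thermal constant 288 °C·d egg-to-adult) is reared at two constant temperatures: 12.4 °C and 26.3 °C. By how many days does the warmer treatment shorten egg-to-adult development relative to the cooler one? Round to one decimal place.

At 12.4 °C: 288 / (12.4 − 9.3) = 288 / 3.1 = 92.903 d.
At 26.3 °C: 288 / (26.3 − 9.3) = 288 / 17.0 = 16.941 d.
Difference = |92.903 − 16.941| = 75.962 ≈ 76.0 days.

76.0 days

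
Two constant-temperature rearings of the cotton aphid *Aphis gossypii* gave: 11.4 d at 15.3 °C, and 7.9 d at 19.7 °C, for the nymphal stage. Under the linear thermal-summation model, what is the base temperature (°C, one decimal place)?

Linear rate model ⇒ the product D·(T − T_b) is constant across temperatures.
11.4·(15.3 − T_b) = 7.9·(19.7 − T_b)
T_b = (11.4·15.3 − 7.9·19.7) / (11.4 − 7.9) = 18.79 / 3.5 = 5.369 °C ≈ 5.4 °C.

5.4 °C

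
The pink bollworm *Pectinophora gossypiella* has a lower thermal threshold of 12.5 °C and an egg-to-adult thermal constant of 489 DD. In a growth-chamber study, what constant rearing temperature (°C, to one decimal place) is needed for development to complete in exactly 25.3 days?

Required daily accumulation = 489 / 25.3 = 19.328 DD/day.
T = T_base + 19.328 = 12.5 + 19.328 = 31.828 ≈ 31.8 °C.

31.8 °C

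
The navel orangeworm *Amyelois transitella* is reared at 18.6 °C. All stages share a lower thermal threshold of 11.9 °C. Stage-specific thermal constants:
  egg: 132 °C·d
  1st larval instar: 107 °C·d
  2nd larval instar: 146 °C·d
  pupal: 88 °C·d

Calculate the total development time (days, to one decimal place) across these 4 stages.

Daily accumulation at 18.6 °C = 18.6 − 11.9 = 6.7 DD/day.
Total K = 132 + 107 + 146 + 88 = 473 DD.
Total duration = 473 / 6.7 = 70.597 ≈ 70.6 days.

70.6 days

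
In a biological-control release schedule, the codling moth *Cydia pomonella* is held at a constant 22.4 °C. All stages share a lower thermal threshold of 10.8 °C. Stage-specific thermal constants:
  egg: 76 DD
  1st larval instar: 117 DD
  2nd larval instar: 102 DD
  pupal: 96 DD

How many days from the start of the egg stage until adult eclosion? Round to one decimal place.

Daily accumulation at 22.4 °C = 22.4 − 10.8 = 11.6 DD/day.
Total K = 76 + 117 + 102 + 96 = 391 DD.
Total duration = 391 / 11.6 = 33.707 ≈ 33.7 days.

33.7 days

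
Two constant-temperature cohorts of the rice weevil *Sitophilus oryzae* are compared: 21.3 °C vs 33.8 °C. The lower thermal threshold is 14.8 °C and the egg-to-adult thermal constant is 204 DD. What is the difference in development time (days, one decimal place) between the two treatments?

At 21.3 °C: 204 / (21.3 − 14.8) = 204 / 6.5 = 31.385 d.
At 33.8 °C: 204 / (33.8 − 14.8) = 204 / 19.0 = 10.737 d.
Difference = |31.385 − 10.737| = 20.648 ≈ 20.6 days.

20.6 days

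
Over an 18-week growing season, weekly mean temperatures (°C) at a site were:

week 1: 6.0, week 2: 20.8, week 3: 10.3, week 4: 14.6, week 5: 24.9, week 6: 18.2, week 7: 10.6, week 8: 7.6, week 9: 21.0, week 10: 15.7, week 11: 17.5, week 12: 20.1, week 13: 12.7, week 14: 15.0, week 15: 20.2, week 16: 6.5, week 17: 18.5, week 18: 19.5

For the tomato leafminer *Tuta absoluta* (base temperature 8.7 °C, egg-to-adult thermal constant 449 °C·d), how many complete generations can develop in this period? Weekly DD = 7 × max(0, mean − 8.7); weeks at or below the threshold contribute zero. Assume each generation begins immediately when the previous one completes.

Weekly DD (7 × max(0, T̄ − 8.7)): 0.0, 84.7, 11.2, 41.3, 113.4, 66.5, 13.3, 0.0, 86.1, 49.0, 61.6, 79.8, 28.0, 44.1, 80.5, 0.0, 68.6, 75.6.
Season total = 903.7 DD.
Complete generations = ⌊903.7 / 449⌋ = 2.

2 generations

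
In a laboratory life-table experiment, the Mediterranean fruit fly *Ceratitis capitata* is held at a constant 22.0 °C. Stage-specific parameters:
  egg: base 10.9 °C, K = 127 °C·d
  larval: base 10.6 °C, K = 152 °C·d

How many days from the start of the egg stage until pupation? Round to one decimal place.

egg: 127 / (22.0 − 10.9) = 127 / 11.1 = 11.441 d.
larval: 152 / (22.0 − 10.6) = 152 / 11.4 = 13.333 d.
Sum = 24.775 ≈ 24.8 days.

24.8 days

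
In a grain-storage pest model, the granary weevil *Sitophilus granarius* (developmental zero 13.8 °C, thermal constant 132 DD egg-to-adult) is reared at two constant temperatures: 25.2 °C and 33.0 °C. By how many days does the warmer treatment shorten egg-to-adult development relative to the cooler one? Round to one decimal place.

At 25.2 °C: 132 / (25.2 − 13.8) = 132 / 11.4 = 11.579 d.
At 33.0 °C: 132 / (33.0 − 13.8) = 132 / 19.2 = 6.875 d.
Difference = |11.579 − 6.875| = 4.704 ≈ 4.7 days.

4.7 days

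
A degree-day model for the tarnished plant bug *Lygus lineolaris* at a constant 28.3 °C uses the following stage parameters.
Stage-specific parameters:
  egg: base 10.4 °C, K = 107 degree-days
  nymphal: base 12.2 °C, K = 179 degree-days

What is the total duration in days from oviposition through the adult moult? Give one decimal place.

egg: 107 / (28.3 − 10.4) = 107 / 17.9 = 5.978 d.
nymphal: 179 / (28.3 − 12.2) = 179 / 16.1 = 11.118 d.
Sum = 17.096 ≈ 17.1 days.

17.1 days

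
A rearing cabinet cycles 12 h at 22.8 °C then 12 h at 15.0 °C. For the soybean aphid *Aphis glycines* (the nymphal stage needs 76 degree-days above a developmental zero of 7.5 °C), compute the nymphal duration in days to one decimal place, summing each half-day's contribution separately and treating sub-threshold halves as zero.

6.7 days

Day half: max(0, 22.8 − 7.5) × 0.5 = 15.3 × 0.5 = 7.65 DD.
Night half: max(0, 15.0 − 7.5) × 0.5 = 7.5 × 0.5 = 3.75 DD.
Per 24 h: 11.40 DD/day.
Duration = 76 / 11.40 = 6.667 ≈ 6.7 days.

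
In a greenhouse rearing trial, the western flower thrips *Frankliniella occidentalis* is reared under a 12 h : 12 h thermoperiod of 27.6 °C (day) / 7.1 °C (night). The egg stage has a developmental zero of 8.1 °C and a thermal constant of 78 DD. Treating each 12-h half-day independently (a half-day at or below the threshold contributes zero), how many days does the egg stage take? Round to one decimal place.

8.0 days

Day half: max(0, 27.6 − 8.1) × 0.5 = 19.5 × 0.5 = 9.75 DD.
Night half: max(0, 7.1 − 8.1) × 0.5 = 0.0 × 0.5 = 0.00 DD.
Per 24 h: 9.75 DD/day.
Duration = 78 / 9.75 = 8.000 ≈ 8.0 days.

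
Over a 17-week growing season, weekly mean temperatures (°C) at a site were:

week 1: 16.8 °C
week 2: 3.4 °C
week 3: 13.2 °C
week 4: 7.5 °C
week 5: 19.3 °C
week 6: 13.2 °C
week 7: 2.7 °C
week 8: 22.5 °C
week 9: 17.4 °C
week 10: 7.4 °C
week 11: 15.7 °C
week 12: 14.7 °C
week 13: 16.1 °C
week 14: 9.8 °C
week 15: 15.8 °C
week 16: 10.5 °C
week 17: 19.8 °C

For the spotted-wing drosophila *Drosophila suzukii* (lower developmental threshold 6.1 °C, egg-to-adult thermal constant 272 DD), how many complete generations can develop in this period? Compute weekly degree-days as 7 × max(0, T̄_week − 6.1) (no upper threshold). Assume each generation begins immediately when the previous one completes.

3 generations

Weekly DD (7 × max(0, T̄ − 6.1)): 74.9, 0.0, 49.7, 9.8, 92.4, 49.7, 0.0, 114.8, 79.1, 9.1, 67.2, 60.2, 70.0, 25.9, 67.9, 30.8, 95.9.
Season total = 897.4 DD.
Complete generations = ⌊897.4 / 272⌋ = 3.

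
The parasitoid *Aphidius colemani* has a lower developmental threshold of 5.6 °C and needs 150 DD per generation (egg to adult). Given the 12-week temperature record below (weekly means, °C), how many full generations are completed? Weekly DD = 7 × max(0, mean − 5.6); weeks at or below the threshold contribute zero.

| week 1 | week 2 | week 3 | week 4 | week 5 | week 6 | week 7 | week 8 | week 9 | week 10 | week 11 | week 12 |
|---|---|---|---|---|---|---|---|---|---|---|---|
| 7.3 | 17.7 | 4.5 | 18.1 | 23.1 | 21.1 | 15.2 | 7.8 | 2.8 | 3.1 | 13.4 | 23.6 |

4 generations

Weekly DD (7 × max(0, T̄ − 5.6)): 11.9, 84.7, 0.0, 87.5, 122.5, 108.5, 67.2, 15.4, 0.0, 0.0, 54.6, 126.0.
Season total = 678.3 DD.
Complete generations = ⌊678.3 / 150⌋ = 4.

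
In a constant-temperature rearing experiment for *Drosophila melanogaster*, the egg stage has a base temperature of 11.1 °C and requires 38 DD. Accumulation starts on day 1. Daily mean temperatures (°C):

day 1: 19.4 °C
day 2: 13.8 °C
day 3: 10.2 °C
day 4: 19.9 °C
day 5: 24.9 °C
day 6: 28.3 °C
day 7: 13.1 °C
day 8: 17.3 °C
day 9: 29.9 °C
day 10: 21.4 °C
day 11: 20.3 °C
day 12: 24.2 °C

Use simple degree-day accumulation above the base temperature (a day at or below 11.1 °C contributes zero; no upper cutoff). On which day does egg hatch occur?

day 6

Daily DD above 11.1 °C: 8.3, 2.7, 0.0, 8.8, 13.8, 17.2, 2.0, 6.2, 18.8, 10.3, 9.2, 13.1.
Cumulative: 8.3, 11.0, 11.0, 19.8, 33.6, 50.8, 52.8, 59.0, 77.8, 88.1, 97.3, 110.4.
The total first reaches 38 DD on day 6.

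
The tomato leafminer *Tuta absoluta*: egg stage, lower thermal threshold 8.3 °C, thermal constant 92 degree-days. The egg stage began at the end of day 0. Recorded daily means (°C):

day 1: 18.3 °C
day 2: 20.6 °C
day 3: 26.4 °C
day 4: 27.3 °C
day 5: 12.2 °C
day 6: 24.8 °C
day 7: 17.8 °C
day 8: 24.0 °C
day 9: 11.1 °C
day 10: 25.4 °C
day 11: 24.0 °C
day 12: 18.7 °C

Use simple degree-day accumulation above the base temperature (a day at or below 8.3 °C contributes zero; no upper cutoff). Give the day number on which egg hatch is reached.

day 8

Daily DD above 8.3 °C: 10.0, 12.3, 18.1, 19.0, 3.9, 16.5, 9.5, 15.7, 2.8, 17.1, 15.7, 10.4.
Cumulative: 10.0, 22.3, 40.4, 59.4, 63.3, 79.8, 89.3, 105.0, 107.8, 124.9, 140.6, 151.0.
The total first reaches 92 DD on day 8.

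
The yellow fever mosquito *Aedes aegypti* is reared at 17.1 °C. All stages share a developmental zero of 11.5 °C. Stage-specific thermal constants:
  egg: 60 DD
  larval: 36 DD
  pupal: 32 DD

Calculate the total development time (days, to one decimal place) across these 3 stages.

Daily accumulation at 17.1 °C = 17.1 − 11.5 = 5.6 DD/day.
Total K = 60 + 36 + 32 = 128 DD.
Total duration = 128 / 5.6 = 22.857 ≈ 22.9 days.

22.9 days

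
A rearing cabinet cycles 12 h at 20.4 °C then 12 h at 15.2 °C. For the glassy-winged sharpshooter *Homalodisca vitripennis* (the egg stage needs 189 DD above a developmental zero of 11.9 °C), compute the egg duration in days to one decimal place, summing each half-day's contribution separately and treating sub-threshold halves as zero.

32.0 days

Day half: max(0, 20.4 − 11.9) × 0.5 = 8.5 × 0.5 = 4.25 DD.
Night half: max(0, 15.2 − 11.9) × 0.5 = 3.3 × 0.5 = 1.65 DD.
Per 24 h: 5.90 DD/day.
Duration = 189 / 5.90 = 32.034 ≈ 32.0 days.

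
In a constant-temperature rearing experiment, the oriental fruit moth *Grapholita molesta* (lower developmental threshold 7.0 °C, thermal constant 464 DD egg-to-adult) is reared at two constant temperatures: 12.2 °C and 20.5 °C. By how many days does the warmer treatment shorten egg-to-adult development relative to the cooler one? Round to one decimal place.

54.9 days

At 12.2 °C: 464 / (12.2 − 7.0) = 464 / 5.2 = 89.231 d.
At 20.5 °C: 464 / (20.5 − 7.0) = 464 / 13.5 = 34.370 d.
Difference = |89.231 − 34.370| = 54.860 ≈ 54.9 days.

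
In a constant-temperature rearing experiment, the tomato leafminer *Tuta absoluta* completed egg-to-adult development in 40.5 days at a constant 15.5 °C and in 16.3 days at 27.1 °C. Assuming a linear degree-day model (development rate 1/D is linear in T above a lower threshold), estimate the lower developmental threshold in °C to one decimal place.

7.7 °C

Under the model K = D·(T − T_b), so D₁·(T₁ − T_b) = D₂·(T₂ − T_b).
40.5·(15.5 − T_b) = 16.3·(27.1 − T_b)
T_b = (40.5·15.5 − 16.3·27.1) / (40.5 − 16.3) = 186.02 / 24.2 = 7.687 °C ≈ 7.7 °C.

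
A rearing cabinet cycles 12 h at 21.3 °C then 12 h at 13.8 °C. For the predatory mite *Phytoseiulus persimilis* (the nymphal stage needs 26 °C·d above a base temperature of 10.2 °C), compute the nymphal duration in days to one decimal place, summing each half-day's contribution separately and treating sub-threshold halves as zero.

3.5 days

Day half: max(0, 21.3 − 10.2) × 0.5 = 11.1 × 0.5 = 5.55 DD.
Night half: max(0, 13.8 − 10.2) × 0.5 = 3.6 × 0.5 = 1.80 DD.
Per 24 h: 7.35 DD/day.
Duration = 26 / 7.35 = 3.537 ≈ 3.5 days.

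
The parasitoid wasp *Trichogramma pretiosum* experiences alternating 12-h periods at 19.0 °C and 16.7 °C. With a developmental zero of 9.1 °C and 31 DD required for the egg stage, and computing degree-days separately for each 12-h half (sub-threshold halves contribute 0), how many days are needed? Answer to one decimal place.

Day half: max(0, 19.0 − 9.1) × 0.5 = 9.9 × 0.5 = 4.95 DD.
Night half: max(0, 16.7 − 9.1) × 0.5 = 7.6 × 0.5 = 3.80 DD.
Per 24 h: 8.75 DD/day.
Duration = 31 / 8.75 = 3.543 ≈ 3.5 days.

3.5 days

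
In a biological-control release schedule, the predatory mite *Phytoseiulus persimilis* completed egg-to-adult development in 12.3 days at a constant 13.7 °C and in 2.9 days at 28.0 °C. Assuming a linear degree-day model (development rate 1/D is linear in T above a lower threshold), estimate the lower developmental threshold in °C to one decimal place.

9.3 °C

Equal thermal constants: D₁(T₁ − T_b) = D₂(T₂ − T_b).
12.3·(13.7 − T_b) = 2.9·(28.0 − T_b)
T_b = (12.3·13.7 − 2.9·28.0) / (12.3 − 2.9) = 87.31 / 9.4 = 9.288 °C ≈ 9.3 °C.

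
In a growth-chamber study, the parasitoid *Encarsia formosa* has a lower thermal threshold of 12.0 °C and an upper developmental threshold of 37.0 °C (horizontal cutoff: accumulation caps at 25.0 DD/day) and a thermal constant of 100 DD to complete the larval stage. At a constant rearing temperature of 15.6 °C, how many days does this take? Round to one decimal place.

Daily accumulation = 15.6 − 12.0 = 3.6 DD/day.
Duration = 100 / 3.6 = 27.778 ≈ 27.8 days.

27.8 days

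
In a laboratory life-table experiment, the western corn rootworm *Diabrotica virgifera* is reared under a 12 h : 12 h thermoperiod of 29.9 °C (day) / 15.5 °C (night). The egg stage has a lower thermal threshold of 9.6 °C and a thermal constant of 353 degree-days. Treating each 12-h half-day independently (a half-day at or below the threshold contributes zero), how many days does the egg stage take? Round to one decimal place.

Day half: max(0, 29.9 − 9.6) × 0.5 = 20.3 × 0.5 = 10.15 DD.
Night half: max(0, 15.5 − 9.6) × 0.5 = 5.9 × 0.5 = 2.95 DD.
Per 24 h: 13.10 DD/day.
Duration = 353 / 13.10 = 26.947 ≈ 26.9 days.

26.9 days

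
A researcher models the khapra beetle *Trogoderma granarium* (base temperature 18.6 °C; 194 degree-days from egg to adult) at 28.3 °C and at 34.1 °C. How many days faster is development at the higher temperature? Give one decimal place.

7.5 days

At 28.3 °C: 194 / (28.3 − 18.6) = 194 / 9.7 = 20.000 d.
At 34.1 °C: 194 / (34.1 − 18.6) = 194 / 15.5 = 12.516 d.
Difference = |20.000 − 12.516| = 7.484 ≈ 7.5 days.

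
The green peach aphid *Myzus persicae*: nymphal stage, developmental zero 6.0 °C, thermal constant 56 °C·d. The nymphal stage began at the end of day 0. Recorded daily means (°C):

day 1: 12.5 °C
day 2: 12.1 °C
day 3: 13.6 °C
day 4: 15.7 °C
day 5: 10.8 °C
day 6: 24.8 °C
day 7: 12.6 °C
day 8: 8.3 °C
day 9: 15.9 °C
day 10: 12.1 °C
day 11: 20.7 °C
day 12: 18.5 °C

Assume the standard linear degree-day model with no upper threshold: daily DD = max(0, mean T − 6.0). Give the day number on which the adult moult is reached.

day 7

Daily DD above 6.0 °C: 6.5, 6.1, 7.6, 9.7, 4.8, 18.8, 6.6, 2.3, 9.9, 6.1, 14.7, 12.5.
Cumulative: 6.5, 12.6, 20.2, 29.9, 34.7, 53.5, 60.1, 62.4, 72.3, 78.4, 93.1, 105.6.
The total first reaches 56 DD on day 7.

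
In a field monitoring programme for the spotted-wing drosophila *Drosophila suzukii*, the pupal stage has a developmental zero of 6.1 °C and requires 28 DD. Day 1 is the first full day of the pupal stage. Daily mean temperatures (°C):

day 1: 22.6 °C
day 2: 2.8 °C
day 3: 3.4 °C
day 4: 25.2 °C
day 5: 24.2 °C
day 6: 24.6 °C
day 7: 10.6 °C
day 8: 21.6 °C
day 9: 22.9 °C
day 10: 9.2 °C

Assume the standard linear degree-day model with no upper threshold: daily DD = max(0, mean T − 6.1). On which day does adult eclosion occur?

Daily DD above 6.1 °C: 16.5, 0.0, 0.0, 19.1, 18.1, 18.5, 4.5, 15.5, 16.8, 3.1.
Cumulative: 16.5, 16.5, 16.5, 35.6, 53.7, 72.2, 76.7, 92.2, 109.0, 112.1.
The total first reaches 28 DD on day 4.

day 4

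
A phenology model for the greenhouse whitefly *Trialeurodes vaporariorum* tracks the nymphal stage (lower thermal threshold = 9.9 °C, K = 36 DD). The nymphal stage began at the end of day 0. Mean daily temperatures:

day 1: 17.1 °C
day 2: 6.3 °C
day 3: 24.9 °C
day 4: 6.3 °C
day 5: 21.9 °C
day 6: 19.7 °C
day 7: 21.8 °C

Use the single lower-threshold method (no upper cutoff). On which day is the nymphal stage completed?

Daily DD above 9.9 °C: 7.2, 0.0, 15.0, 0.0, 12.0, 9.8, 11.9.
Cumulative: 7.2, 7.2, 22.2, 22.2, 34.2, 44.0, 55.9.
The total first reaches 36 DD on day 6.

day 6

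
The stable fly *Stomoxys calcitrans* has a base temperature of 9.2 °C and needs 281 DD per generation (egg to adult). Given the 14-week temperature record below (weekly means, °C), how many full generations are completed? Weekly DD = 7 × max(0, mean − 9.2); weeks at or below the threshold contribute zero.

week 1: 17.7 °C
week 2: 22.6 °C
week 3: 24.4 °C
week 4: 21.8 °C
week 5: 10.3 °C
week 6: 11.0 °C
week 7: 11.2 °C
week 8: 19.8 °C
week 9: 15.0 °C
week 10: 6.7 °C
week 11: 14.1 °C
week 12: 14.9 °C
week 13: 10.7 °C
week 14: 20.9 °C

2 generations

Weekly DD (7 × max(0, T̄ − 9.2)): 59.5, 93.8, 106.4, 88.2, 7.7, 12.6, 14.0, 74.2, 40.6, 0.0, 34.3, 39.9, 10.5, 81.9.
Season total = 663.6 DD.
Complete generations = ⌊663.6 / 281⌋ = 2.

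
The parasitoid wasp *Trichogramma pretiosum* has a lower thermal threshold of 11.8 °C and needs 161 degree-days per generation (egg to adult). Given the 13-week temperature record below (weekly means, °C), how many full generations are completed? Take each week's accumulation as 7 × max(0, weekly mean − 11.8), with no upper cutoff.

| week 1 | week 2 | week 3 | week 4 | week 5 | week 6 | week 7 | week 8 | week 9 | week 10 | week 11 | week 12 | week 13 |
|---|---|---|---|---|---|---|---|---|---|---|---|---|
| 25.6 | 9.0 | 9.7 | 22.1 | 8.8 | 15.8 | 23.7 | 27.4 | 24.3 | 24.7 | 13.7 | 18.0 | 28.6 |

4 generations

Weekly DD (7 × max(0, T̄ − 11.8)): 96.6, 0.0, 0.0, 72.1, 0.0, 28.0, 83.3, 109.2, 87.5, 90.3, 13.3, 43.4, 117.6.
Season total = 741.3 DD.
Complete generations = ⌊741.3 / 161⌋ = 4.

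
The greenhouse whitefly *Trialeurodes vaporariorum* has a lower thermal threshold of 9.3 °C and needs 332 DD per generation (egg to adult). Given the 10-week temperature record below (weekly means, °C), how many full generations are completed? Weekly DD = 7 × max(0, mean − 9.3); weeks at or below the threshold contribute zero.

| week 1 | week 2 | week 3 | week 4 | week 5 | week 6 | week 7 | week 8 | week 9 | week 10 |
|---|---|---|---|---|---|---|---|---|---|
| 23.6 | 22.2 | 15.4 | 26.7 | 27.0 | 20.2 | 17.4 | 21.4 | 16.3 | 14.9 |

Weekly DD (7 × max(0, T̄ − 9.3)): 100.1, 90.3, 42.7, 121.8, 123.9, 76.3, 56.7, 84.7, 49.0, 39.2.
Season total = 784.7 DD.
Complete generations = ⌊784.7 / 332⌋ = 2.

2 generations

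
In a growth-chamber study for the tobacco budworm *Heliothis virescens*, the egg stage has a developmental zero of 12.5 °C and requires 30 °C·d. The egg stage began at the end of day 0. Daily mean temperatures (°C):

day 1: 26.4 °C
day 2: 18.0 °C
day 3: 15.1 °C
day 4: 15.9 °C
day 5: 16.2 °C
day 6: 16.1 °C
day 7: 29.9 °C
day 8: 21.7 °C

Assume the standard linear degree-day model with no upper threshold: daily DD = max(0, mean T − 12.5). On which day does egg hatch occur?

day 6

Daily DD above 12.5 °C: 13.9, 5.5, 2.6, 3.4, 3.7, 3.6, 17.4, 9.2.
Cumulative: 13.9, 19.4, 22.0, 25.4, 29.1, 32.7, 50.1, 59.3.
The total first reaches 30 DD on day 6.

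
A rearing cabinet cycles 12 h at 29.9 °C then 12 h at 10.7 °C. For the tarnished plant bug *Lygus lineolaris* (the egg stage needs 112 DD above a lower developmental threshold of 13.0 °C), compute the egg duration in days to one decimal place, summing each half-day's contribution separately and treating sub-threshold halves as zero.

13.3 days

Day half: max(0, 29.9 − 13.0) × 0.5 = 16.9 × 0.5 = 8.45 DD.
Night half: max(0, 10.7 − 13.0) × 0.5 = 0.0 × 0.5 = 0.00 DD.
Per 24 h: 8.45 DD/day.
Duration = 112 / 8.45 = 13.254 ≈ 13.3 days.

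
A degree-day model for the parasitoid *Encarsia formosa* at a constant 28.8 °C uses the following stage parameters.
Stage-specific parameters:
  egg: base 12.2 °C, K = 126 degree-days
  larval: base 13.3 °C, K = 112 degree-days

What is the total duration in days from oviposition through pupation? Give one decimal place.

egg: 126 / (28.8 − 12.2) = 126 / 16.6 = 7.590 d.
larval: 112 / (28.8 − 13.3) = 112 / 15.5 = 7.226 d.
Sum = 14.816 ≈ 14.8 days.

14.8 days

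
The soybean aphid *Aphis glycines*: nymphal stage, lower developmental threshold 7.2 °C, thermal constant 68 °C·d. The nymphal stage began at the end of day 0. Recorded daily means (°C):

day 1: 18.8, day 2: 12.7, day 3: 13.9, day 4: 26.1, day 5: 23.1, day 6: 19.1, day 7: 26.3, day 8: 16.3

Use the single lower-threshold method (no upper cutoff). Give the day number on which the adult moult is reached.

day 6

Daily DD above 7.2 °C: 11.6, 5.5, 6.7, 18.9, 15.9, 11.9, 19.1, 9.1.
Cumulative: 11.6, 17.1, 23.8, 42.7, 58.6, 70.5, 89.6, 98.7.
The total first reaches 68 DD on day 6.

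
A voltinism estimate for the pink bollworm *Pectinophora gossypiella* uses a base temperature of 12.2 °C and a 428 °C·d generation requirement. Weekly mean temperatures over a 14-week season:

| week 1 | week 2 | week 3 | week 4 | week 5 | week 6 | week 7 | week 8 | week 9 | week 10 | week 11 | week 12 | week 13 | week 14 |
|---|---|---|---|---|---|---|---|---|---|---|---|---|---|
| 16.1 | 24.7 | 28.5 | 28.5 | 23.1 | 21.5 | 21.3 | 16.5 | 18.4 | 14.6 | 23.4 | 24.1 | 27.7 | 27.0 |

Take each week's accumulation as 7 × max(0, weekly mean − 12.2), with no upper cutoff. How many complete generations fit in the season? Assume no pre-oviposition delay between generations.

2 generations

Weekly DD (7 × max(0, T̄ − 12.2)): 27.3, 87.5, 114.1, 114.1, 76.3, 65.1, 63.7, 30.1, 43.4, 16.8, 78.4, 83.3, 108.5, 103.6.
Season total = 1012.2 DD.
Complete generations = ⌊1012.2 / 428⌋ = 2.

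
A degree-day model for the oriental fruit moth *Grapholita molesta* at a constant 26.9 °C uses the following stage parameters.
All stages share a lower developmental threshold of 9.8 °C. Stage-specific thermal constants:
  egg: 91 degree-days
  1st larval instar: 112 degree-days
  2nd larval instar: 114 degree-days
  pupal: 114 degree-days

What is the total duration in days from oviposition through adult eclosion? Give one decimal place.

25.2 days

Daily accumulation at 26.9 °C = 26.9 − 9.8 = 17.1 DD/day.
Total K = 91 + 112 + 114 + 114 = 431 DD.
Total duration = 431 / 17.1 = 25.205 ≈ 25.2 days.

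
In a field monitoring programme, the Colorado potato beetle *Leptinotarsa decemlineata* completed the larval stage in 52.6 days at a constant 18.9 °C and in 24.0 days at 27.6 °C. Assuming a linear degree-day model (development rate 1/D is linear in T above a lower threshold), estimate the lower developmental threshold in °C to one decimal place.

11.6 °C

Linear rate model ⇒ the product D·(T − T_b) is constant across temperatures.
52.6·(18.9 − T_b) = 24.0·(27.6 − T_b)
T_b = (52.6·18.9 − 24.0·27.6) / (52.6 − 24.0) = 331.74 / 28.6 = 11.599 °C ≈ 11.6 °C.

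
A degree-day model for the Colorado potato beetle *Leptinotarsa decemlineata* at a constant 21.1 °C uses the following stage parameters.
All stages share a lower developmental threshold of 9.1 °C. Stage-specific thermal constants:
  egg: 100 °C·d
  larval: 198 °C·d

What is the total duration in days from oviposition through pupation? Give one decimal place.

Daily accumulation at 21.1 °C = 21.1 − 9.1 = 12.0 DD/day.
Total K = 100 + 198 = 298 DD.
Total duration = 298 / 12.0 = 24.833 ≈ 24.8 days.

24.8 days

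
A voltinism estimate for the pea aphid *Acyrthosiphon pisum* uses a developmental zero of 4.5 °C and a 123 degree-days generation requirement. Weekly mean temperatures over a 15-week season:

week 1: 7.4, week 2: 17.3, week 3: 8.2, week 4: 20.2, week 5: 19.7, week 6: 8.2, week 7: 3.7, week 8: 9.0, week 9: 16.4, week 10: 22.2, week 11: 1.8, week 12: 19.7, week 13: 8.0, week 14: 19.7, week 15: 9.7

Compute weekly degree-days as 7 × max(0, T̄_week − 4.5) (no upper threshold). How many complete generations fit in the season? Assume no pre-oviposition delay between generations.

Weekly DD (7 × max(0, T̄ − 4.5)): 20.3, 89.6, 25.9, 109.9, 106.4, 25.9, 0.0, 31.5, 83.3, 123.9, 0.0, 106.4, 24.5, 106.4, 36.4.
Season total = 890.4 DD.
Complete generations = ⌊890.4 / 123⌋ = 7.

7 generations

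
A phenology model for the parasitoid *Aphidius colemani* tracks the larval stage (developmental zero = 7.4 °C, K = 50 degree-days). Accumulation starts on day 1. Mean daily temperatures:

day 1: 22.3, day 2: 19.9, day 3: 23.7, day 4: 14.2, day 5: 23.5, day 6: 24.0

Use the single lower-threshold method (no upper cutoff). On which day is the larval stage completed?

day 4

Daily DD above 7.4 °C: 14.9, 12.5, 16.3, 6.8, 16.1, 16.6.
Cumulative: 14.9, 27.4, 43.7, 50.5, 66.6, 83.2.
The total first reaches 50 DD on day 4.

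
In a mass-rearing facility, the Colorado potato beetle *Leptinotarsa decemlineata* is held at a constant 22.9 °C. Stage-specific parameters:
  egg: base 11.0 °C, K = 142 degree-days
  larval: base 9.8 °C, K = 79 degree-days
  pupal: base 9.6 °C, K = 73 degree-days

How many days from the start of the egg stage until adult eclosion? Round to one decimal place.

23.5 days

egg: 142 / (22.9 − 11.0) = 142 / 11.9 = 11.933 d.
larval: 79 / (22.9 − 9.8) = 79 / 13.1 = 6.031 d.
pupal: 73 / (22.9 − 9.6) = 73 / 13.3 = 5.489 d.
Sum = 23.452 ≈ 23.5 days.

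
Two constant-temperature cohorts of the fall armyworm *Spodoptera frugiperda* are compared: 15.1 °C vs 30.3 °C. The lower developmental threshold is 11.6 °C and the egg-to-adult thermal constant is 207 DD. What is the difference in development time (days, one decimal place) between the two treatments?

At 15.1 °C: 207 / (15.1 − 11.6) = 207 / 3.5 = 59.143 d.
At 30.3 °C: 207 / (30.3 − 11.6) = 207 / 18.7 = 11.070 d.
Difference = |59.143 − 11.070| = 48.073 ≈ 48.1 days.

48.1 days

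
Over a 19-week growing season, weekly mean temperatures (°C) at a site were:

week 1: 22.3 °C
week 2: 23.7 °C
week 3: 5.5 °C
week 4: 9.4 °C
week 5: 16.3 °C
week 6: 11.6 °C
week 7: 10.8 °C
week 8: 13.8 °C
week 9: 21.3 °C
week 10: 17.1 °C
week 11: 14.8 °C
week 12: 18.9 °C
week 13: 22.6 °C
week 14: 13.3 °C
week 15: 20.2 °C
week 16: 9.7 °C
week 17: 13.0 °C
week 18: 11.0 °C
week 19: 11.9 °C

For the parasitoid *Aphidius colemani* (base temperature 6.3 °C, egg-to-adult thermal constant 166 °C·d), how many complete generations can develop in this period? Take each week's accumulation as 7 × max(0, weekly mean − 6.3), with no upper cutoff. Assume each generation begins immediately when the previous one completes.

7 generations

Weekly DD (7 × max(0, T̄ − 6.3)): 112.0, 121.8, 0.0, 21.7, 70.0, 37.1, 31.5, 52.5, 105.0, 75.6, 59.5, 88.2, 114.1, 49.0, 97.3, 23.8, 46.9, 32.9, 39.2.
Season total = 1178.1 DD.
Complete generations = ⌊1178.1 / 166⌋ = 7.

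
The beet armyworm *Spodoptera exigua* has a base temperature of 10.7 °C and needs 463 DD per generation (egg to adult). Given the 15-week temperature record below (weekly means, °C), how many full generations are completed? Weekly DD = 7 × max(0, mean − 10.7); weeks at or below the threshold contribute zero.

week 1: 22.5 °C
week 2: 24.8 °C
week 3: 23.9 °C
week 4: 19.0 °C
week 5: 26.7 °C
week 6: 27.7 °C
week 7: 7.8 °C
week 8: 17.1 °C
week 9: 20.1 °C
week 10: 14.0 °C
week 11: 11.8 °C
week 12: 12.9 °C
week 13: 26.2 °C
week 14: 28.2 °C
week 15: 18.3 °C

2 generations

Weekly DD (7 × max(0, T̄ − 10.7)): 82.6, 98.7, 92.4, 58.1, 112.0, 119.0, 0.0, 44.8, 65.8, 23.1, 7.7, 15.4, 108.5, 122.5, 53.2.
Season total = 1003.8 DD.
Complete generations = ⌊1003.8 / 463⌋ = 2.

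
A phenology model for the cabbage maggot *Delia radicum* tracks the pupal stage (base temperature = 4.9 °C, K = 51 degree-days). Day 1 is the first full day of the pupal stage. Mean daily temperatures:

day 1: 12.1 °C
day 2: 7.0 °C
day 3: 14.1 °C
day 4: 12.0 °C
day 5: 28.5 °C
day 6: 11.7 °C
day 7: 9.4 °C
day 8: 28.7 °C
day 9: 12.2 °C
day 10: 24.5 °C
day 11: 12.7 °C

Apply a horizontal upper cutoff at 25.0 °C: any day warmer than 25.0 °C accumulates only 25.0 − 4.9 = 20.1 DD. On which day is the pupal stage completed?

Daily DD above 4.9 °C (capped at 20.1): 7.2, 2.1, 9.2, 7.1, 20.1, 6.8, 4.5, 20.1, 7.3, 19.6, 7.8.
Cumulative: 7.2, 9.3, 18.5, 25.6, 45.7, 52.5, 57.0, 77.1, 84.4, 104.0, 111.8.
The total first reaches 51 DD on day 6.

day 6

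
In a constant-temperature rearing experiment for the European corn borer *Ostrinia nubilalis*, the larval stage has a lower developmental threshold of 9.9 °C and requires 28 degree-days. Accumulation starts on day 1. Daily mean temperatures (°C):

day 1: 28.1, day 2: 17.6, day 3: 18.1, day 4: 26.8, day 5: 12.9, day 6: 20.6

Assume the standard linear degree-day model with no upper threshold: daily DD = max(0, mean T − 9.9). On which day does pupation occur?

Daily DD above 9.9 °C: 18.2, 7.7, 8.2, 16.9, 3.0, 10.7.
Cumulative: 18.2, 25.9, 34.1, 51.0, 54.0, 64.7.
The total first reaches 28 DD on day 3.

day 3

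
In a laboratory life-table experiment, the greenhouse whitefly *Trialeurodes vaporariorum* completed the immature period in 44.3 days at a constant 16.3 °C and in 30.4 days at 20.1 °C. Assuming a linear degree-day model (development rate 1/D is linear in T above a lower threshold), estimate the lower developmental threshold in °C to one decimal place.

Equal thermal constants: D₁(T₁ − T_b) = D₂(T₂ − T_b).
44.3·(16.3 − T_b) = 30.4·(20.1 − T_b)
T_b = (44.3·16.3 − 30.4·20.1) / (44.3 − 30.4) = 111.05 / 13.9 = 7.989 °C ≈ 8.0 °C.

8.0 °C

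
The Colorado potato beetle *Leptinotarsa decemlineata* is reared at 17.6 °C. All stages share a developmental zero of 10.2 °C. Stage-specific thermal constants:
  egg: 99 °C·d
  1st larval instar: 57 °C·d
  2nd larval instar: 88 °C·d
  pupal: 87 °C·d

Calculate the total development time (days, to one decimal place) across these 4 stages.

44.7 days

Daily accumulation at 17.6 °C = 17.6 − 10.2 = 7.4 DD/day.
Total K = 99 + 57 + 88 + 87 = 331 DD.
Total duration = 331 / 7.4 = 44.730 ≈ 44.7 days.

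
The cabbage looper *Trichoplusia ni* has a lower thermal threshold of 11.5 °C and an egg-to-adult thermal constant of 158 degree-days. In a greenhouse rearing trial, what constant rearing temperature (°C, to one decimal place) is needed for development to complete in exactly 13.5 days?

Required daily accumulation = 158 / 13.5 = 11.704 DD/day.
T = T_base + 11.704 = 11.5 + 11.704 = 23.204 ≈ 23.2 °C.

23.2 °C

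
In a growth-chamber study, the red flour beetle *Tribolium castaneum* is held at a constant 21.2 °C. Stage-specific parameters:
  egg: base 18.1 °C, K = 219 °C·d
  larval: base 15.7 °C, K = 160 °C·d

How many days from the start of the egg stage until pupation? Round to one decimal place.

egg: 219 / (21.2 − 18.1) = 219 / 3.1 = 70.645 d.
larval: 160 / (21.2 − 15.7) = 160 / 5.5 = 29.091 d.
Sum = 99.736 ≈ 99.7 days.

99.7 days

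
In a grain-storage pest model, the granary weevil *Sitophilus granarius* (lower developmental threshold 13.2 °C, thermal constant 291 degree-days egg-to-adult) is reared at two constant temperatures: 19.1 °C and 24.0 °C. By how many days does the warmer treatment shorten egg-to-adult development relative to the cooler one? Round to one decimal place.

22.4 days

At 19.1 °C: 291 / (19.1 − 13.2) = 291 / 5.9 = 49.322 d.
At 24.0 °C: 291 / (24.0 − 13.2) = 291 / 10.8 = 26.944 d.
Difference = |49.322 − 26.944| = 22.378 ≈ 22.4 days.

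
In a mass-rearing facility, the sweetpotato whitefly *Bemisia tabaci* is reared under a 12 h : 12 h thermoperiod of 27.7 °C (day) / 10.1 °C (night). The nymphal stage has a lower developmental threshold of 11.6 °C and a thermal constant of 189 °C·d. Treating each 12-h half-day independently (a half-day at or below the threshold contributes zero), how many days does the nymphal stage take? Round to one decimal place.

23.5 days

Day half: max(0, 27.7 − 11.6) × 0.5 = 16.1 × 0.5 = 8.05 DD.
Night half: max(0, 10.1 − 11.6) × 0.5 = 0.0 × 0.5 = 0.00 DD.
Per 24 h: 8.05 DD/day.
Duration = 189 / 8.05 = 23.478 ≈ 23.5 days.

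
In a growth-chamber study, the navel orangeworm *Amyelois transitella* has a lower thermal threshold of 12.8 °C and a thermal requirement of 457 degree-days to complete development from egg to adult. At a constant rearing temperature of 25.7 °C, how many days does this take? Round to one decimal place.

35.4 days

Daily accumulation = 25.7 − 12.8 = 12.9 DD/day.
Duration = 457 / 12.9 = 35.426 ≈ 35.4 days.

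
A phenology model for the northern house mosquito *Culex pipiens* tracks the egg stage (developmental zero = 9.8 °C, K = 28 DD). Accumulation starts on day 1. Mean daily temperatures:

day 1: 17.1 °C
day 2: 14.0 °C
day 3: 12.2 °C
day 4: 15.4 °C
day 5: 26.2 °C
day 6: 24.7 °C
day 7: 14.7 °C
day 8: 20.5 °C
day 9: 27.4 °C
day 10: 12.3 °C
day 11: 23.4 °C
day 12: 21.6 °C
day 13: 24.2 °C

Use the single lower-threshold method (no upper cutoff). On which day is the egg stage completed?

Daily DD above 9.8 °C: 7.3, 4.2, 2.4, 5.6, 16.4, 14.9, 4.9, 10.7, 17.6, 2.5, 13.6, 11.8, 14.4.
Cumulative: 7.3, 11.5, 13.9, 19.5, 35.9, 50.8, 55.7, 66.4, 84.0, 86.5, 100.1, 111.9, 126.3.
The total first reaches 28 DD on day 5.

day 5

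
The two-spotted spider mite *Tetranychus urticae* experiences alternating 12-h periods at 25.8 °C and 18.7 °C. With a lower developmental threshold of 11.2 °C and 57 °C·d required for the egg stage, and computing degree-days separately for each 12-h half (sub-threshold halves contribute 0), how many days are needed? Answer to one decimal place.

5.2 days

Day half: max(0, 25.8 − 11.2) × 0.5 = 14.6 × 0.5 = 7.30 DD.
Night half: max(0, 18.7 − 11.2) × 0.5 = 7.5 × 0.5 = 3.75 DD.
Per 24 h: 11.05 DD/day.
Duration = 57 / 11.05 = 5.158 ≈ 5.2 days.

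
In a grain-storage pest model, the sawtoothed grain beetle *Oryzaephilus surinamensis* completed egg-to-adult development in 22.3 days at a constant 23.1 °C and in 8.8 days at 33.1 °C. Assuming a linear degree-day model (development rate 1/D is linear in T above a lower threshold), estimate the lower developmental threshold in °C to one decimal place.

16.6 °C

Under the model K = D·(T − T_b), so D₁·(T₁ − T_b) = D₂·(T₂ − T_b).
22.3·(23.1 − T_b) = 8.8·(33.1 − T_b)
T_b = (22.3·23.1 − 8.8·33.1) / (22.3 − 8.8) = 223.85 / 13.5 = 16.581 °C ≈ 16.6 °C.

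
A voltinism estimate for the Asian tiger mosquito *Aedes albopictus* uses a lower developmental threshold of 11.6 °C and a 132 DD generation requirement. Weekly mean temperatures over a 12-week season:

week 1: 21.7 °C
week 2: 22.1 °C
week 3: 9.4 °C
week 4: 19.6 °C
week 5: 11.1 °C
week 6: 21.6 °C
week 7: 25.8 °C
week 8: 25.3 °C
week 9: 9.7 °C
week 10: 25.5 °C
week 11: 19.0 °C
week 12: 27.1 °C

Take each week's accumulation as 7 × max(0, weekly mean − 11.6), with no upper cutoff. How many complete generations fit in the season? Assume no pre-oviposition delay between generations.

5 generations

Weekly DD (7 × max(0, T̄ − 11.6)): 70.7, 73.5, 0.0, 56.0, 0.0, 70.0, 99.4, 95.9, 0.0, 97.3, 51.8, 108.5.
Season total = 723.1 DD.
Complete generations = ⌊723.1 / 132⌋ = 5.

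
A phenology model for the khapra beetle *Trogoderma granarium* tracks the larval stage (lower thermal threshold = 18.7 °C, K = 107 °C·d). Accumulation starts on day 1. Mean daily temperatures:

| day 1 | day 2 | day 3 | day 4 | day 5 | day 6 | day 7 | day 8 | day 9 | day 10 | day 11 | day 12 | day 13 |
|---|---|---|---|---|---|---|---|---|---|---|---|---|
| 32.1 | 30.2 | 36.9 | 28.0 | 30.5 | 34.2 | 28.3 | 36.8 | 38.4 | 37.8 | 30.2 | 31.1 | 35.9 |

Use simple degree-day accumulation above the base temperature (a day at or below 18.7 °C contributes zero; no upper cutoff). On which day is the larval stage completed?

Daily DD above 18.7 °C: 13.4, 11.5, 18.2, 9.3, 11.8, 15.5, 9.6, 18.1, 19.7, 19.1, 11.5, 12.4, 17.2.
Cumulative: 13.4, 24.9, 43.1, 52.4, 64.2, 79.7, 89.3, 107.4, 127.1, 146.2, 157.7, 170.1, 187.3.
The total first reaches 107 DD on day 8.

day 8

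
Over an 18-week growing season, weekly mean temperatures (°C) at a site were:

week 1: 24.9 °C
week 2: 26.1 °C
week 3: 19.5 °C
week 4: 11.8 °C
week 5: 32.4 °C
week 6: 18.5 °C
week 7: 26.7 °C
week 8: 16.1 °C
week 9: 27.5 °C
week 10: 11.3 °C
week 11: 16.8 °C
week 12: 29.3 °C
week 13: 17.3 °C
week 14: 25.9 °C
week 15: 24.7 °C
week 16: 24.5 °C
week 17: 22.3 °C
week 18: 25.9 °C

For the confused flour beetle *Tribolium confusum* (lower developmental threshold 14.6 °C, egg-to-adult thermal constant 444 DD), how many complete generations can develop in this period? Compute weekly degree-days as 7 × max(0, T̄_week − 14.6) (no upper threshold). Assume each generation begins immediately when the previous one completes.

2 generations

Weekly DD (7 × max(0, T̄ − 14.6)): 72.1, 80.5, 34.3, 0.0, 124.6, 27.3, 84.7, 10.5, 90.3, 0.0, 15.4, 102.9, 18.9, 79.1, 70.7, 69.3, 53.9, 79.1.
Season total = 1013.6 DD.
Complete generations = ⌊1013.6 / 444⌋ = 2.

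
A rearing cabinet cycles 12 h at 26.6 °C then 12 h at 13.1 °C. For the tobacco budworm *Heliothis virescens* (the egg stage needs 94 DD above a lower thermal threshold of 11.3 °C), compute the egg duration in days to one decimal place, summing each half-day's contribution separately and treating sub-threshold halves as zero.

11.0 days

Day half: max(0, 26.6 − 11.3) × 0.5 = 15.3 × 0.5 = 7.65 DD.
Night half: max(0, 13.1 − 11.3) × 0.5 = 1.8 × 0.5 = 0.90 DD.
Per 24 h: 8.55 DD/day.
Duration = 94 / 8.55 = 10.994 ≈ 11.0 days.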